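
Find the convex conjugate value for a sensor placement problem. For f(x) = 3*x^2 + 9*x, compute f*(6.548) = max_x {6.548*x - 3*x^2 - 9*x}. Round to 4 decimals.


f*(y) = sup_x {y*x - a*x^2 - b*x} = sup_x {(y-b)*x - a*x^2}
FOC: (y - b) - 2a*x = 0 => x* = (y - b)/(2a)
x* = (6.548 - 9)/(2*3) = -0.4087
f*(6.548) = (y-b)^2/(4a) = (6.548 - 9)^2/(4*3)
= 6.0123/12 = 0.501


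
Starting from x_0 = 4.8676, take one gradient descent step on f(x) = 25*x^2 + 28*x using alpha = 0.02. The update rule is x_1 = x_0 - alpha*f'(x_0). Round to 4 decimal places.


We compute the gradient at x_0 and apply the update.
f'(x) = 50*x + 28
f'(4.8676) = 50*4.8676 + 28 = 271.38
x_1 = 4.8676 - 0.02*271.38 = -0.56


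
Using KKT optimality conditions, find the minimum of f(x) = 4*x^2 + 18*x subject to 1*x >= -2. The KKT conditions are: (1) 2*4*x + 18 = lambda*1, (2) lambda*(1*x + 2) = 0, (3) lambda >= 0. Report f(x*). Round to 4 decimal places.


Step 1: Try lambda = 0 (constraint inactive).
x_unc = -18/(2*4) = -2.25
Check: 1*-2.25 = -2.25 < -2 -- violated!
Step 2: Constraint must be active: 1*x = -2
x* = -2/1 = -2.0
lambda = (2*4*(-2.0) + 18)/1 = 2.0
Step 3: Compute optimal value.
f(x*) = 4*(-2.0)^2 + 18*(-2.0) = -20.0


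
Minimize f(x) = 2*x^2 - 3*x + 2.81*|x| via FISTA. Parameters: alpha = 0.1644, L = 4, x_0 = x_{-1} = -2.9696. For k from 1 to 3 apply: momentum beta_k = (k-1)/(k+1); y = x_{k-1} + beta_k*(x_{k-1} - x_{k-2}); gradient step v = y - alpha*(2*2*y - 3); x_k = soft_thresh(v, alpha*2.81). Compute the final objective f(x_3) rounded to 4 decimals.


FISTA on f(x) = 2*x^2 - 3*x + 2.81*|x|
L = 4, alpha = 0.1644
Iteration 1: beta = 0.0, y = -2.9696 + 0.0*(-2.9696 + 2.9696) = -2.9696
  grad(y) = -14.8784, v = y - alpha*grad = -0.5236
  prox(v) = soft_thresh(-0.5236, 0.462) = -0.0616
Iteration 2: beta = 0.3333, y = -0.0616 + 0.3333*(-0.0616 + 2.9696) = 0.9077
  grad(y) = 0.6308, v = y - alpha*grad = 0.804
  prox(v) = soft_thresh(0.804, 0.462) = 0.342
Iteration 3: beta = 0.5, y = 0.342 + 0.5*(0.342 + 0.0616) = 0.5439
  grad(y) = -0.8246, v = y - alpha*grad = 0.6794
  prox(v) = soft_thresh(0.6794, 0.462) = 0.2175
f(x_3) = 2*0.2175^2 - 3*0.2175 + 2.81*|0.2175| = 0.0533


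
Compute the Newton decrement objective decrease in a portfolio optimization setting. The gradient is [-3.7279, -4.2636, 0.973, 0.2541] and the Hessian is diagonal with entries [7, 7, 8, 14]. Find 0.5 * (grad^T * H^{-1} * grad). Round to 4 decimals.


Step 1: H is diagonal, so H^(-1) * g = [-0.5326, -0.6091, 0.1216, 0.0182].
Step 2: g^T H^(-1) g = sum_i g_i^2 / H_ii
  = (-3.7279)^2/7 + (-4.2636)^2/7 + (0.973)^2/8 + (0.2541)^2/14
  = 1.9853 + 2.5969 + 0.1183 + 0.0046 = 4.7052
Step 3: Objective decrease = 0.5 * g^T H^(-1) g = 2.3526


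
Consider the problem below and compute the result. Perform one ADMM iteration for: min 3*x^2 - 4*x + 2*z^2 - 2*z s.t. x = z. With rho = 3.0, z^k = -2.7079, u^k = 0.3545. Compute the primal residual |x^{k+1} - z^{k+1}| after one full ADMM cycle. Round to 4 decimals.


ADMM iteration with rho = 3.0, z^k = -2.7079, u^k = 0.3545
Step 1: x-update.
Minimize 3*x^2 - 4*x + (3.0/2)*(x + 2.7079 + 0.3545)^2
FOC: (2*3 + 3.0)*x = 4 + 3.0*(-2.7079 - 0.3545)
x^{k+1} = -0.5764
Step 2: z-update.
Minimize 2*z^2 - 2*z + (3.0/2)*(-0.5764 - z + 0.3545)^2
FOC: (2*2 + 3.0)*z = 2 + 3.0*(-0.5764 + 0.3545)
z^{k+1} = 0.1906
Step 3: u-update.
u^{k+1} = 0.3545 - 0.5764 - 0.1906 = -0.4125
Step 4: Primal residual = |-0.5764 - 0.1906| = 0.767


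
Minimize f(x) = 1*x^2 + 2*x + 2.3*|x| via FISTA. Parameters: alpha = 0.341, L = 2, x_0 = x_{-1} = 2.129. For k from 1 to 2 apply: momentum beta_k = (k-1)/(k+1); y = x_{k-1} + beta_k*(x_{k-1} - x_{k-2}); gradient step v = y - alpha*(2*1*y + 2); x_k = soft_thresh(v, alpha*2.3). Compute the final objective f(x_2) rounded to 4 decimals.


FISTA on f(x) = 1*x^2 + 2*x + 2.3*|x|
L = 2, alpha = 0.341
Iteration 1: beta = 0.0, y = 2.129 + 0.0*(2.129 - 2.129) = 2.129
  grad(y) = 6.258, v = y - alpha*grad = -0.005
  prox(v) = soft_thresh(-0.005, 0.7843) = 0.0
Iteration 2: beta = 0.3333, y = 0.0 + 0.3333*(0.0 - 2.129) = -0.7097
  grad(y) = 0.5807, v = y - alpha*grad = -0.9077
  prox(v) = soft_thresh(-0.9077, 0.7843) = -0.1234
f(x_2) = 1*(-0.1234)^2 + 2*(-0.1234) + 2.3*|-0.1234| = 0.0522


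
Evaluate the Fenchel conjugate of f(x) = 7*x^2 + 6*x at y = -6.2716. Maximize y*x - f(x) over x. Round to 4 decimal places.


f*(y) = sup_x {y*x - a*x^2 - b*x} = sup_x {(y-b)*x - a*x^2}
FOC: (y - b) - 2a*x = 0 => x* = (y - b)/(2a)
x* = (-6.2716 - 6)/(2*7) = -0.8765
f*(-6.2716) = (y-b)^2/(4a) = (-6.2716 - 6)^2/(4*7)
= 150.5922/28 = 5.3783


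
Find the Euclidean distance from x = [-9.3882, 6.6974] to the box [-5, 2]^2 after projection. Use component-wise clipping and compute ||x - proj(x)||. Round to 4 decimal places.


Project each component onto [-5, 2].
clip(-9.3882) = -5.0, clip(6.6974) = 2.0
Projection = [-5.0, 2.0]
Squared diffs: [19.2563, 22.0656]
Distance = sqrt(41.3219) = 6.4282


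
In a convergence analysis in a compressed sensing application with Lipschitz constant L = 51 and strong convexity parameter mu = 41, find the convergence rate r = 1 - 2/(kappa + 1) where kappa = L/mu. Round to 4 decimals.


Step 1: Compute the condition number.
kappa = L/mu = 51/41 = 1.2439
Step 2: Compute the convergence rate.
r = 1 - 2/(kappa + 1) = 1 - 2*mu/(L + mu) = (L - mu)/(L + mu) = 10/92 = 0.1087


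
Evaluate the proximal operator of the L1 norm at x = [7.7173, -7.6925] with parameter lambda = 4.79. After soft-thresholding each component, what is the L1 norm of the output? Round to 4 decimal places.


Soft-thresholding with lambda = 4.79:
prox(7.7173) = sign(7.7173)*max(|7.7173| - 4.79, 0) = 2.9273
prox(-7.6925) = sign(-7.6925)*max(|-7.6925| - 4.79, 0) = -2.9025
prox(x) = [2.9273, -2.9025]
||prox(x)||_1 = 2.9273 + 2.9025 = 5.8298


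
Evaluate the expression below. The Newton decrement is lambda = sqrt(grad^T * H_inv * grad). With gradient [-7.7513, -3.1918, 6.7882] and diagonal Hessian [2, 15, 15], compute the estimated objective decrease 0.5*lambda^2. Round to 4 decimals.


Step 1: H is diagonal, so H^(-1) * g = [-3.8757, -0.2128, 0.4525].
Step 2: g^T H^(-1) g = sum_i g_i^2 / H_ii
  = (-7.7513)^2/2 + (-3.1918)^2/15 + (6.7882)^2/15
  = 30.0413 + 0.6792 + 3.072 = 33.7925
Step 3: Objective decrease = 0.5 * g^T H^(-1) g = 16.8962


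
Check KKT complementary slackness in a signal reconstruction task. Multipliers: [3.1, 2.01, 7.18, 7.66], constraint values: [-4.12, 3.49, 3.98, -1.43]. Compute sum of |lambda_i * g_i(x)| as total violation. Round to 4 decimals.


KKT complementary slackness check:
lambda_1 * g_1 = 3.1 * -4.12 = -12.772
lambda_2 * g_2 = 2.01 * 3.49 = 7.0149
lambda_3 * g_3 = 7.18 * 3.98 = 28.5764
lambda_4 * g_4 = 7.66 * -1.43 = -10.9538
Total violation = 12.772 + 7.0149 + 28.5764 + 10.9538 = 59.3171


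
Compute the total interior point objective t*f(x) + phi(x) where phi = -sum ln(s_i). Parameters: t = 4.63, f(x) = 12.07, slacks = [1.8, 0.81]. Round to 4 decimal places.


Step 1: Compute log-barrier.
ln values: [0.5878, -0.2107]
phi = -(0.5878 - 0.2107) = -0.3771
Step 2: Compute augmented objective.
t*f(x) = 4.63*12.07 = 55.8841
Total = 55.8841 - 0.3771 = 55.507


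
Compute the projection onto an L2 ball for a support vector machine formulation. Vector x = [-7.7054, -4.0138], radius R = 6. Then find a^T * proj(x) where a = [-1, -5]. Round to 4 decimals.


Step 1: Compute ||x|| (intermediates to 6 decimals).
||x|| = sqrt((-7.7054)^2 + (-4.0138)^2) = 8.68814
Step 2: Project.
Since ||x|| > R, scale = R/||x|| = 6/8.68814 = 0.690597, proj(x) = scale * x
proj(x) = [-5.321326, -2.771918]
Step 3: Dot product.
a^T * proj(x) = -1*(-5.321326) - 5*(-2.771918) = 19.1809


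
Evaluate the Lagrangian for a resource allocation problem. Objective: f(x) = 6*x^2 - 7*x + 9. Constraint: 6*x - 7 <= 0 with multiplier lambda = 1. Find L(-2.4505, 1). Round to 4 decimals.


Step 1: Evaluate f(x).
f(-2.4505) = 6*(-2.4505)^2 - 7*(-2.4505) + 9 = 62.1832
Step 2: Evaluate g(x).
g(-2.4505) = 6*-2.4505 - 7 = -21.703
Step 3: Compute Lagrangian.
L = 62.1832 + 1*-21.703 = 40.4802


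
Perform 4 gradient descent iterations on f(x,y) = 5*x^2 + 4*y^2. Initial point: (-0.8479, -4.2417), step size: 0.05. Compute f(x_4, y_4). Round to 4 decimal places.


Gradient descent on f(x,y) = 5*x^2 + 4*y^2.
Starting point: (-0.8479, -4.2417), alpha = 0.05
Step 1: grad_x = 2*5*-0.8479 = -8.479, grad_y = 2*4*-4.2417 = -33.9336
  x_1 = -0.8479 - 0.05*-8.479 = -0.424
  y_1 = -4.2417 - 0.05*-33.9336 = -2.545
Step 2: grad_x = 2*5*-0.424 = -4.2395, grad_y = 2*4*-2.545 = -20.3602
  x_2 = -0.424 - 0.05*-4.2395 = -0.212
  y_2 = -2.545 - 0.05*-20.3602 = -1.527
Step 3: grad_x = 2*5*-0.212 = -2.1198, grad_y = 2*4*-1.527 = -12.2161
  x_3 = -0.212 - 0.05*-2.1198 = -0.106
  y_3 = -1.527 - 0.05*-12.2161 = -0.9162
Step 4: grad_x = 2*5*-0.106 = -1.0599, grad_y = 2*4*-0.9162 = -7.3297
  x_4 = -0.106 - 0.05*-1.0599 = -0.053
  y_4 = -0.9162 - 0.05*-7.3297 = -0.5497
f(-0.053, -0.5497) = 5*(-0.053)^2 + 4*(-0.5497)^2 = 1.2228


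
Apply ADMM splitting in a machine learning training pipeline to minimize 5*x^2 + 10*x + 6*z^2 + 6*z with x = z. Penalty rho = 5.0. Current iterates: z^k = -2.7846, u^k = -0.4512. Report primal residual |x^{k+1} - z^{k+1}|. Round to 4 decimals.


ADMM iteration with rho = 5.0, z^k = -2.7846, u^k = -0.4512
Step 1: x-update.
Minimize 5*x^2 + 10*x + (5.0/2)*(x + 2.7846 - 0.4512)^2
FOC: (2*5 + 5.0)*x = -10 + 5.0*(-2.7846 + 0.4512)
x^{k+1} = -1.4445
Step 2: z-update.
Minimize 6*z^2 + 6*z + (5.0/2)*(-1.4445 - z - 0.4512)^2
FOC: (2*6 + 5.0)*z = -6 + 5.0*(-1.4445 - 0.4512)
z^{k+1} = -0.9105
Step 3: u-update.
u^{k+1} = -0.4512 - 1.4445 + 0.9105 = -0.9852
Step 4: Primal residual = |-1.4445 + 0.9105| = 0.534


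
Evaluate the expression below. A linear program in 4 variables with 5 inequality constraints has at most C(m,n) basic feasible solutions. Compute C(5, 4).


Each vertex corresponds to some choice of n active constraints out of m, so the number of vertices is at most C(m, n) = m! / (n!(m-n)!).
m = 5, n = 4
Numerator: 5 * 4 * 3 * 2
Denominator: 4! = 24
C(5, 4) = 5


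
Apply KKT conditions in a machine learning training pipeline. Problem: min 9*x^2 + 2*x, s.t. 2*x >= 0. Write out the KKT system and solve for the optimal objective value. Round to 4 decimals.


Step 1: Try lambda = 0 (constraint inactive).
x_unc = -2/(2*9) = -0.1111
Check: 2*-0.1111 = -0.2222 < 0 -- violated!
Step 2: Constraint must be active: 2*x = 0
x* = 0/2 = 0.0
lambda = (2*9*0.0 + 2)/2 = 1.0
Step 3: Compute optimal value.
f(x*) = 9*0.0^2 + 2*0.0 = 0.0


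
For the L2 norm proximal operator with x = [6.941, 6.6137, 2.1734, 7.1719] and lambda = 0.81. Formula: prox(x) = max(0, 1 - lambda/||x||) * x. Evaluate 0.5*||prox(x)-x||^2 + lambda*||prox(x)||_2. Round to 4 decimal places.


Step 1: Compute ||x||.
||x|| = 12.1687
Step 2: Compute scaling factor.
scale = max(0, 1 - 0.81/12.1687) = 0.9334
Step 3: prox(x) = [6.479, 6.1735, 2.0287, 6.6945]
||prox(x)|| = 11.3587
Step 4: Proximal objective.
0.5*||prox-x||^2 = 0.3281
lambda*||prox|| = 9.2005
Total = 9.5286


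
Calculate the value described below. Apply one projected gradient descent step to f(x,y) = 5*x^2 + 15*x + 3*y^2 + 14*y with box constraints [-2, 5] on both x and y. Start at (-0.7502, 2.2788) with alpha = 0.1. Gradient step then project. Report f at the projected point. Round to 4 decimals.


Step 1: Compute gradient at (-0.7502, 2.2788).
grad_x = 2*5*-0.7502 + 15 = 7.498
grad_y = 2*3*2.2788 + 14 = 27.6728
Step 2: Gradient step.
x_raw = -0.7502 - 0.1*7.498 = -1.5
y_raw = 2.2788 - 0.1*27.6728 = -0.4885
Step 3: Project onto [-2, 5].
x_proj = clip(-1.5) = -1.5
y_proj = clip(-0.4885) = -0.4885
Step 4: Evaluate f.
f(-1.5, -0.4885) = -17.3729


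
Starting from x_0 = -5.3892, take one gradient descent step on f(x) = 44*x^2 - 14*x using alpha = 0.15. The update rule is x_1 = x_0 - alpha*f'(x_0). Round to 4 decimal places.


We compute the gradient at x_0 and apply the update.
f'(x) = 88*x - 14
f'(-5.3892) = 88*-5.3892 - 14 = -488.2496
x_1 = -5.3892 - 0.15*-488.2496 = 67.8482


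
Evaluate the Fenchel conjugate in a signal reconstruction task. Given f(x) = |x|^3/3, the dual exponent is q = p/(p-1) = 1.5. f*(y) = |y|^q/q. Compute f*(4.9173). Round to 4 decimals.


The conjugate exponent q satisfies 1/p + 1/q = 1.
p = 3, so q = 3/(3 - 1) = 1.5
|y|^q = 4.9173^1.5 = 10.9041
f*(4.9173) = 10.9041 / 1.5 = 7.2694


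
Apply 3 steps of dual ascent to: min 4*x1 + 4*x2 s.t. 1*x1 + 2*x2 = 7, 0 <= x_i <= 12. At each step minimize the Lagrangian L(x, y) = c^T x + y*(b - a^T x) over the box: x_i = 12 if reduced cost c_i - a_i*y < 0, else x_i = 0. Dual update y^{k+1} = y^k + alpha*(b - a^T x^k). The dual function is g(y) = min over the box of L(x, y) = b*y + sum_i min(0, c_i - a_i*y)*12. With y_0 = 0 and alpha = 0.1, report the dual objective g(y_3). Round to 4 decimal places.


Dual ascent for LP: min 4*x1 + 4*x2, 1*x1 + 2*x2 = 7, 0 <= x_i <= 12
Step 1: y^k = 0.0, reduced costs: (4.0, 4.0)
  x^k = (0.0, 0.0), subgradient = b - a^T x = 7.0
  y^{k+1} = 0.0 + 0.1*7.0 = 0.7
Step 2: y^k = 0.7, reduced costs: (3.3, 2.6)
  x^k = (0.0, 0.0), subgradient = b - a^T x = 7.0
  y^{k+1} = 0.7 + 0.1*7.0 = 1.4
Step 3: y^k = 1.4, reduced costs: (2.6, 1.2)
  x^k = (0.0, 0.0), subgradient = b - a^T x = 7.0
  y^{k+1} = 1.4 + 0.1*7.0 = 2.1
Dual objective at y_3 = 2.1: reduced costs (1.9, -0.2), box minimizer x = (0.0, 12.0)
g(y_3) = b*y + (c1 - a1*y)*x1 + (c2 - a2*y)*x2 = 7*2.1 + 1.9*0.0 + (-0.2)*12.0 = 14.7 + 0.0 - 2.4 = 12.3


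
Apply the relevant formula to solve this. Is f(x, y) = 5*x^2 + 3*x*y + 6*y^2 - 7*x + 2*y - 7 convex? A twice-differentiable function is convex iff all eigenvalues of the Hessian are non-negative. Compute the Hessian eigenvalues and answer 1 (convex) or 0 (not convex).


The Hessian of f(x,y) = 5*x^2 + 3*x*y + 6*y^2 - 7*x + 2*y - 7 is:
H = [[10, 3], [3, 12]]
Trace = 10 + 12 = 22
Determinant = 10*12 - (3)^2 = 111
Discriminant = (22)^2 - 4*111 = 40.0
Eigenvalues: lambda_1 = 7.8377, lambda_2 = 14.1623
The function is convex.

1


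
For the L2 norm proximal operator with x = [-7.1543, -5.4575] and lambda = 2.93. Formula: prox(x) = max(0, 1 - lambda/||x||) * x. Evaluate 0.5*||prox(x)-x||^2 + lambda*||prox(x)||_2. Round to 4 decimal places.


Step 1: Compute ||x||.
||x|| = 8.9982
Step 2: Compute scaling factor.
scale = max(0, 1 - 2.93/8.9982) = 0.6744
Step 3: prox(x) = [-4.8247, -3.6804]
||prox(x)|| = 6.0682
Step 4: Proximal objective.
0.5*||prox-x||^2 = 4.2925
lambda*||prox|| = 17.7798
Total = 22.0724


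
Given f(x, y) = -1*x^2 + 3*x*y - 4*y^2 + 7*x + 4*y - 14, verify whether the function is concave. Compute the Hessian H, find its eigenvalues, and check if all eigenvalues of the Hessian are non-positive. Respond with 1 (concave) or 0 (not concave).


The Hessian of f(x,y) = -1*x^2 + 3*x*y - 4*y^2 + 7*x + 4*y - 14 is:
H = [[-2, 3], [3, -8]]
Trace = -2 - 8 = -10
Determinant = -2*-8 - (3)^2 = 7
Discriminant = (-10)^2 - 4*7 = 72.0
Eigenvalues: lambda_1 = -9.2426, lambda_2 = -0.7574
The function is concave.

1


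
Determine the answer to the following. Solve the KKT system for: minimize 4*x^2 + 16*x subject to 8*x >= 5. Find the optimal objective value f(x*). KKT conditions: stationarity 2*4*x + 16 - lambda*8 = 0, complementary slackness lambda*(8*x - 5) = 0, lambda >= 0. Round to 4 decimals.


Step 1: Try lambda = 0 (constraint inactive).
x_unc = -16/(2*4) = -2.0
Check: 8*-2.0 = -16.0 < 5 -- violated!
Step 2: Constraint must be active: 8*x = 5
x* = 5/8 = 0.625
lambda = (2*4*0.625 + 16)/8 = 2.625
Step 3: Compute optimal value.
f(x*) = 4*0.625^2 + 16*0.625 = 11.5625


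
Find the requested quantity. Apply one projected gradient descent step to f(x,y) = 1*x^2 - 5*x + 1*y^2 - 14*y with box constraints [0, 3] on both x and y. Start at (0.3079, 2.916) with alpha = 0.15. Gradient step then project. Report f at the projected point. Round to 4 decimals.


Step 1: Compute gradient at (0.3079, 2.916).
grad_x = 2*1*0.3079 - 5 = -4.3842
grad_y = 2*1*2.916 - 14 = -8.168
Step 2: Gradient step.
x_raw = 0.3079 - 0.15*-4.3842 = 0.9655
y_raw = 2.916 - 0.15*-8.168 = 4.1412
Step 3: Project onto [0, 3].
x_proj = clip(0.9655) = 0.9655
y_proj = clip(4.1412) = 3.0
Step 4: Evaluate f.
f(0.9655, 3.0) = -36.8954


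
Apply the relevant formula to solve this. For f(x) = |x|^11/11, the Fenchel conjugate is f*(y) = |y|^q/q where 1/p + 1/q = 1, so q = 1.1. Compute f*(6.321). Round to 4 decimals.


The conjugate exponent q satisfies 1/p + 1/q = 1.
p = 11, so q = 11/(11 - 1) = 1.1
|y|^q = 6.321^1.1 = 7.6009
f*(6.321) = 7.6009 / 1.1 = 6.9099


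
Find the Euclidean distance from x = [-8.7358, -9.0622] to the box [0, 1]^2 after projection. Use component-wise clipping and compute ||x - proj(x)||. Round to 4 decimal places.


Project each component onto [0, 1].
clip(-8.7358) = 0.0, clip(-9.0622) = 0.0
Projection = [0.0, 0.0]
Squared diffs: [76.3142, 82.1235]
Distance = sqrt(158.4377) = 12.5872


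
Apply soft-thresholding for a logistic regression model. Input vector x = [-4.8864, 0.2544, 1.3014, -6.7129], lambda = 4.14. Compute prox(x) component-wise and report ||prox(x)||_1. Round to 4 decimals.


Soft-thresholding with lambda = 4.14:
prox(-4.8864) = sign(-4.8864)*max(|-4.8864| - 4.14, 0) = -0.7464
prox(0.2544) = sign(0.2544)*max(|0.2544| - 4.14, 0) = 0.0
prox(1.3014) = sign(1.3014)*max(|1.3014| - 4.14, 0) = 0.0
prox(-6.7129) = sign(-6.7129)*max(|-6.7129| - 4.14, 0) = -2.5729
prox(x) = [-0.7464, 0.0, 0.0, -2.5729]
||prox(x)||_1 = 0.7464 + 0.0 + 0.0 + 2.5729 = 3.3193


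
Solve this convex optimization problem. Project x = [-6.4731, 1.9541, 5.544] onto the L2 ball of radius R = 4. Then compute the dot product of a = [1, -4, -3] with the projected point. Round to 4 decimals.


Step 1: Compute ||x|| (intermediates to 6 decimals).
||x|| = sqrt((-6.4731)^2 + 1.9541^2 + 5.544^2) = 8.743882
Step 2: Project.
Since ||x|| > R, scale = R/||x|| = 4/8.743882 = 0.457463, proj(x) = scale * x
proj(x) = [-2.961204, 0.893928, 2.536175]
Step 3: Dot product.
a^T * proj(x) = 1*(-2.961204) - 4*0.893928 - 3*2.536175 = -14.1454


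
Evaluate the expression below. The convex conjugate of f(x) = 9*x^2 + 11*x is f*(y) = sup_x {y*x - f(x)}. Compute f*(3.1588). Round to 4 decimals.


f*(y) = sup_x {y*x - a*x^2 - b*x} = sup_x {(y-b)*x - a*x^2}
FOC: (y - b) - 2a*x = 0 => x* = (y - b)/(2a)
x* = (3.1588 - 11)/(2*9) = -0.4356
f*(3.1588) = (y-b)^2/(4a) = (3.1588 - 11)^2/(4*9)
= 61.4844/36 = 1.7079


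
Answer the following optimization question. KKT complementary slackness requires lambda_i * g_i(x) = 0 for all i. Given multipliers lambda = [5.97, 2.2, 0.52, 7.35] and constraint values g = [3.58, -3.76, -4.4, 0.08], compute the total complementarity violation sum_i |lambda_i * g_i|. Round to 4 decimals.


KKT complementary slackness check:
lambda_1 * g_1 = 5.97 * 3.58 = 21.3726
lambda_2 * g_2 = 2.2 * -3.76 = -8.272
lambda_3 * g_3 = 0.52 * -4.4 = -2.288
lambda_4 * g_4 = 7.35 * 0.08 = 0.588
Total violation = 21.3726 + 8.272 + 2.288 + 0.588 = 32.5206


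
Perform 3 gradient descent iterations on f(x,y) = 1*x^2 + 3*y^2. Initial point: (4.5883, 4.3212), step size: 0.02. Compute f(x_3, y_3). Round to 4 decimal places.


Gradient descent on f(x,y) = 1*x^2 + 3*y^2.
Starting point: (4.5883, 4.3212), alpha = 0.02
Step 1: grad_x = 2*1*4.5883 = 9.1766, grad_y = 2*3*4.3212 = 25.9272
  x_1 = 4.5883 - 0.02*9.1766 = 4.4048
  y_1 = 4.3212 - 0.02*25.9272 = 3.8027
Step 2: grad_x = 2*1*4.4048 = 8.8095, grad_y = 2*3*3.8027 = 22.8159
  x_2 = 4.4048 - 0.02*8.8095 = 4.2286
  y_2 = 3.8027 - 0.02*22.8159 = 3.3463
Step 3: grad_x = 2*1*4.2286 = 8.4572, grad_y = 2*3*3.3463 = 20.078
  x_3 = 4.2286 - 0.02*8.4572 = 4.0594
  y_3 = 3.3463 - 0.02*20.078 = 2.9448
f(4.0594, 2.9448) = 1*4.0594^2 + 3*2.9448^2 = 42.4941


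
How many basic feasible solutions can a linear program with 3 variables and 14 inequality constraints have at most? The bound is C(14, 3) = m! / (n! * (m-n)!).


Each vertex corresponds to some choice of n active constraints out of m, so the number of vertices is at most C(m, n) = m! / (n!(m-n)!).
m = 14, n = 3
Numerator: 14 * 13 * 12
Denominator: 3! = 6
C(14, 3) = 364


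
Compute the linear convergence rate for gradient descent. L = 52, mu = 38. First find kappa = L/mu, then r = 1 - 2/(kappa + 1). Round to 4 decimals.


Step 1: Compute the condition number.
kappa = L/mu = 52/38 = 1.3684
Step 2: Compute the convergence rate.
r = 1 - 2/(kappa + 1) = 1 - 2*mu/(L + mu) = (L - mu)/(L + mu) = 14/90 = 0.1556


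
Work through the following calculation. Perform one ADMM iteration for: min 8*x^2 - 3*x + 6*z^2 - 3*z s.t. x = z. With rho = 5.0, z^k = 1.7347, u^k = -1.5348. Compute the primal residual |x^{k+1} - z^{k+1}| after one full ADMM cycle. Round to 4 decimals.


ADMM iteration with rho = 5.0, z^k = 1.7347, u^k = -1.5348
Step 1: x-update.
Minimize 8*x^2 - 3*x + (5.0/2)*(x - 1.7347 - 1.5348)^2
FOC: (2*8 + 5.0)*x = 3 + 5.0*(1.7347 + 1.5348)
x^{k+1} = 0.9213
Step 2: z-update.
Minimize 6*z^2 - 3*z + (5.0/2)*(0.9213 - z - 1.5348)^2
FOC: (2*6 + 5.0)*z = 3 + 5.0*(0.9213 - 1.5348)
z^{k+1} = -0.004
Step 3: u-update.
u^{k+1} = -1.5348 + 0.9213 + 0.004 = -0.6095
Step 4: Primal residual = |0.9213 + 0.004| = 0.9253


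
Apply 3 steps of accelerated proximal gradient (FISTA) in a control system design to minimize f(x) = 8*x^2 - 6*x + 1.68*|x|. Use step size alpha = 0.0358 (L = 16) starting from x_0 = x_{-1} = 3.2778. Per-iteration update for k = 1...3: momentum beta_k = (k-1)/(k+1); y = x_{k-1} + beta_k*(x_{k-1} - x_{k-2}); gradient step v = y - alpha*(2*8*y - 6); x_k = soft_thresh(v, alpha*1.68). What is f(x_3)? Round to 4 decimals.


FISTA on f(x) = 8*x^2 - 6*x + 1.68*|x|
L = 16, alpha = 0.0358
Iteration 1: beta = 0.0, y = 3.2778 + 0.0*(3.2778 - 3.2778) = 3.2778
  grad(y) = 46.4448, v = y - alpha*grad = 1.6151
  prox(v) = soft_thresh(1.6151, 0.0601) = 1.5549
Iteration 2: beta = 0.3333, y = 1.5549 + 0.3333*(1.5549 - 3.2778) = 0.9806
  grad(y) = 9.6903, v = y - alpha*grad = 0.6337
  prox(v) = soft_thresh(0.6337, 0.0601) = 0.5736
Iteration 3: beta = 0.5, y = 0.5736 + 0.5*(0.5736 - 1.5549) = 0.0829
  grad(y) = -4.6734, v = y - alpha*grad = 0.2502
  prox(v) = soft_thresh(0.2502, 0.0601) = 0.1901
f(x_3) = 8*0.1901^2 - 6*0.1901 + 1.68*|0.1901| = -0.5321


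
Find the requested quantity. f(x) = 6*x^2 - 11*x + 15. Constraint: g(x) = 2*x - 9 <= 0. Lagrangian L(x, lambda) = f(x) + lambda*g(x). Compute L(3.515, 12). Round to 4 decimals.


Step 1: Evaluate f(x).
f(3.515) = 6*3.515^2 - 11*3.515 + 15 = 50.4664
Step 2: Evaluate g(x).
g(3.515) = 2*3.515 - 9 = -1.97
Step 3: Compute Lagrangian.
L = 50.4664 + 12*-1.97 = 26.8264


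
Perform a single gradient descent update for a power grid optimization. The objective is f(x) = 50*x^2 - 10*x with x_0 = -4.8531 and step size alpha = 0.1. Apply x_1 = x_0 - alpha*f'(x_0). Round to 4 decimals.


We compute the gradient at x_0 and apply the update.
f'(x) = 100*x - 10
f'(-4.8531) = 100*-4.8531 - 10 = -495.31
x_1 = -4.8531 - 0.1*-495.31 = 44.6779


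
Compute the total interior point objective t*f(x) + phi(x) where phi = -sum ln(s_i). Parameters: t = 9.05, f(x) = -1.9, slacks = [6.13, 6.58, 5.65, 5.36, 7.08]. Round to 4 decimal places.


Step 1: Compute log-barrier.
ln values: [1.8132, 1.884, 1.7317, 1.679, 1.9573]
phi = -(1.8132 + 1.884 + 1.7317 + 1.679 + 1.9573) = -9.0651
Step 2: Compute augmented objective.
t*f(x) = 9.05*-1.9 = -17.195
Total = -17.195 - 9.0651 = -26.2601


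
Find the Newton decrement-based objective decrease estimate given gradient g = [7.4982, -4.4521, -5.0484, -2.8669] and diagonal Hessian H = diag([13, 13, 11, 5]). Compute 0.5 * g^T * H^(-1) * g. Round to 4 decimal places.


Step 1: H is diagonal, so H^(-1) * g = [0.5768, -0.3425, -0.4589, -0.5734].
Step 2: g^T H^(-1) g = sum_i g_i^2 / H_ii
  = (7.4982)^2/13 + (-4.4521)^2/13 + (-5.0484)^2/11 + (-2.8669)^2/5
  = 4.3248 + 1.5247 + 2.3169 + 1.6438 = 9.8103
Step 3: Objective decrease = 0.5 * g^T H^(-1) g = 4.9052


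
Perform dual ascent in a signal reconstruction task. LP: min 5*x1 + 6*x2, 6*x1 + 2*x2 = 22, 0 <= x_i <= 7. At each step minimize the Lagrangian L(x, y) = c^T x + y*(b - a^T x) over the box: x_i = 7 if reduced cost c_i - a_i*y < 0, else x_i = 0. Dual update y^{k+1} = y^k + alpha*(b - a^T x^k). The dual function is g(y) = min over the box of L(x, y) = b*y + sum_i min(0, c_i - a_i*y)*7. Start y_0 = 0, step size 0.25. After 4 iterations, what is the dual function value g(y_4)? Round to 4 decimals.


Dual ascent for LP: min 5*x1 + 6*x2, 6*x1 + 2*x2 = 22, 0 <= x_i <= 7
Step 1: y^k = 0.0, reduced costs: (5.0, 6.0)
  x^k = (0.0, 0.0), subgradient = b - a^T x = 22.0
  y^{k+1} = 0.0 + 0.25*22.0 = 5.5
Step 2: y^k = 5.5, reduced costs: (-28.0, -5.0)
  x^k = (7.0, 7.0), subgradient = b - a^T x = -34.0
  y^{k+1} = 5.5 + 0.25*-34.0 = -3.0
Step 3: y^k = -3.0, reduced costs: (23.0, 12.0)
  x^k = (0.0, 0.0), subgradient = b - a^T x = 22.0
  y^{k+1} = -3.0 + 0.25*22.0 = 2.5
Step 4: y^k = 2.5, reduced costs: (-10.0, 1.0)
  x^k = (7.0, 0.0), subgradient = b - a^T x = -20.0
  y^{k+1} = 2.5 + 0.25*-20.0 = -2.5
Dual objective at y_4 = -2.5: reduced costs (20.0, 11.0), box minimizer x = (0.0, 0.0)
g(y_4) = b*y + (c1 - a1*y)*x1 + (c2 - a2*y)*x2 = 22*(-2.5) + 20.0*0.0 + 11.0*0.0 = -55.0 + 0.0 + 0.0 = -55.0


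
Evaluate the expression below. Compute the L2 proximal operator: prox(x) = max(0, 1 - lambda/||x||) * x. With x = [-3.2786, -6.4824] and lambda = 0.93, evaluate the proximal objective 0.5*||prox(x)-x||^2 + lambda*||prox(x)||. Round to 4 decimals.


Step 1: Compute ||x||.
||x|| = 7.2643
Step 2: Compute scaling factor.
scale = max(0, 1 - 0.93/7.2643) = 0.872
Step 3: prox(x) = [-2.8589, -5.6525]
||prox(x)|| = 6.3343
Step 4: Proximal objective.
0.5*||prox-x||^2 = 0.4325
lambda*||prox|| = 5.8909
Total = 6.3234


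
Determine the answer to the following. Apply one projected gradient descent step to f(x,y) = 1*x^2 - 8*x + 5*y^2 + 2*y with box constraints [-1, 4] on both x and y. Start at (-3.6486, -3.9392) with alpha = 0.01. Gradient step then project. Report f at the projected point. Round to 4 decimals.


Step 1: Compute gradient at (-3.6486, -3.9392).
grad_x = 2*1*-3.6486 - 8 = -15.2972
grad_y = 2*5*-3.9392 + 2 = -37.392
Step 2: Gradient step.
x_raw = -3.6486 - 0.01*-15.2972 = -3.4956
y_raw = -3.9392 - 0.01*-37.392 = -3.5653
Step 3: Project onto [-1, 4].
x_proj = clip(-3.4956) = -1.0
y_proj = clip(-3.5653) = -1.0
Step 4: Evaluate f.
f(-1.0, -1.0) = 12.0


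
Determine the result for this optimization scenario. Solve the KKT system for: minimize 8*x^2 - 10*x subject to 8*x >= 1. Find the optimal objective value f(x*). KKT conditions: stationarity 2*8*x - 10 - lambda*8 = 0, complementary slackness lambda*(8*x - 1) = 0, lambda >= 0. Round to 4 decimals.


Step 1: Try lambda = 0 (constraint inactive).
Stationarity: 2*8*x - 10 = 0
x* = 10/(2*8) = 0.625
Check constraint: 8*0.625 = 5.0 >= 1 -- satisfied.
Step 2: Compute optimal value.
f(x*) = 8*0.625^2 - 10*0.625 = -3.125


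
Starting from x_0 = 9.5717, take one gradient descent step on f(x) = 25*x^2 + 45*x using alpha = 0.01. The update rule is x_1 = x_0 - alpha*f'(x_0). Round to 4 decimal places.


We compute the gradient at x_0 and apply the update.
f'(x) = 50*x + 45
f'(9.5717) = 50*9.5717 + 45 = 523.585
x_1 = 9.5717 - 0.01*523.585 = 4.3359


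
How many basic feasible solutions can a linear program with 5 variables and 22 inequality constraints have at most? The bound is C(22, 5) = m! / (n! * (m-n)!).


Each vertex corresponds to some choice of n active constraints out of m, so the number of vertices is at most C(m, n) = m! / (n!(m-n)!).
m = 22, n = 5
Numerator: 22 * 21 * 20 * 19 * 18
Denominator: 5! = 120
C(22, 5) = 26334


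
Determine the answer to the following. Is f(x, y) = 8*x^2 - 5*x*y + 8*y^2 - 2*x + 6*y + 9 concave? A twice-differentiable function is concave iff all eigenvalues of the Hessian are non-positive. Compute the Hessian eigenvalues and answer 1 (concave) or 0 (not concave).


The Hessian of f(x,y) = 8*x^2 - 5*x*y + 8*y^2 - 2*x + 6*y + 9 is:
H = [[16, -5], [-5, 16]]
Trace = 16 + 16 = 32
Determinant = 16*16 - (-5)^2 = 231
Discriminant = (32)^2 - 4*231 = 100.0
Eigenvalues: lambda_1 = 11.0, lambda_2 = 21.0
The function is not concave.

0


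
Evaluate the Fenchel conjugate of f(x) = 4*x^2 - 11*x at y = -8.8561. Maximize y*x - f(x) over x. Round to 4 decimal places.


f*(y) = sup_x {y*x - a*x^2 - b*x} = sup_x {(y-b)*x - a*x^2}
FOC: (y - b) - 2a*x = 0 => x* = (y - b)/(2a)
x* = (-8.8561 + 11)/(2*4) = 0.268
f*(-8.8561) = (y-b)^2/(4a) = (-8.8561 + 11)^2/(4*4)
= 4.5963/16 = 0.2873


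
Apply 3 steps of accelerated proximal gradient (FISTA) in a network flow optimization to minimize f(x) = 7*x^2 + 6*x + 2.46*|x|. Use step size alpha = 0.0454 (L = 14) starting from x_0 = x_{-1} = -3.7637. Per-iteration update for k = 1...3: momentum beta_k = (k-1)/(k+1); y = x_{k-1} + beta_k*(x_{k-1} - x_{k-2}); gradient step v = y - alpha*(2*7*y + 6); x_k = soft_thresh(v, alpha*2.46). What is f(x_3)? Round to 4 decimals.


FISTA on f(x) = 7*x^2 + 6*x + 2.46*|x|
L = 14, alpha = 0.0454
Iteration 1: beta = 0.0, y = -3.7637 + 0.0*(-3.7637 + 3.7637) = -3.7637
  grad(y) = -46.6918, v = y - alpha*grad = -1.6439
  prox(v) = soft_thresh(-1.6439, 0.1117) = -1.5322
Iteration 2: beta = 0.3333, y = -1.5322 + 0.3333*(-1.5322 + 3.7637) = -0.7884
  grad(y) = -5.0373, v = y - alpha*grad = -0.5597
  prox(v) = soft_thresh(-0.5597, 0.1117) = -0.448
Iteration 3: beta = 0.5, y = -0.448 + 0.5*(-0.448 + 1.5322) = 0.0941
  grad(y) = 7.3174, v = y - alpha*grad = -0.2381
  prox(v) = soft_thresh(-0.2381, 0.1117) = -0.1264
f(x_3) = 7*(-0.1264)^2 + 6*(-0.1264) + 2.46*|-0.1264| = -0.3357


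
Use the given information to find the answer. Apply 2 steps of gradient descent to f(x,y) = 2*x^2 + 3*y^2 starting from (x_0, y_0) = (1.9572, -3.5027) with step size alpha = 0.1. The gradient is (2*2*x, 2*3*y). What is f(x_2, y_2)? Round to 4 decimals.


Gradient descent on f(x,y) = 2*x^2 + 3*y^2.
Starting point: (1.9572, -3.5027), alpha = 0.1
Step 1: grad_x = 2*2*1.9572 = 7.8288, grad_y = 2*3*-3.5027 = -21.0162
  x_1 = 1.9572 - 0.1*7.8288 = 1.1743
  y_1 = -3.5027 - 0.1*-21.0162 = -1.4011
Step 2: grad_x = 2*2*1.1743 = 4.6973, grad_y = 2*3*-1.4011 = -8.4065
  x_2 = 1.1743 - 0.1*4.6973 = 0.7046
  y_2 = -1.4011 - 0.1*-8.4065 = -0.5604
f(0.7046, -0.5604) = 2*0.7046^2 + 3*(-0.5604)^2 = 1.9352


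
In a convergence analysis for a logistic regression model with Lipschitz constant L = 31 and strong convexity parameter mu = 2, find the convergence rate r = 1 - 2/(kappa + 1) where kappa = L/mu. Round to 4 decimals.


Step 1: Compute the condition number.
kappa = L/mu = 31/2 = 15.5
Step 2: Compute the convergence rate.
r = 1 - 2/(kappa + 1) = 1 - 2*mu/(L + mu) = (L - mu)/(L + mu) = 29/33 = 0.8788


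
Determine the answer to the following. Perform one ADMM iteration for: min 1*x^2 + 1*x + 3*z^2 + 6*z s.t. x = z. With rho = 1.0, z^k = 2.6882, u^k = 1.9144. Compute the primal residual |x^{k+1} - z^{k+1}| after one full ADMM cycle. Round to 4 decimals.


ADMM iteration with rho = 1.0, z^k = 2.6882, u^k = 1.9144
Step 1: x-update.
Minimize 1*x^2 + 1*x + (1.0/2)*(x - 2.6882 + 1.9144)^2
FOC: (2*1 + 1.0)*x = -1 + 1.0*(2.6882 - 1.9144)
x^{k+1} = -0.0754
Step 2: z-update.
Minimize 3*z^2 + 6*z + (1.0/2)*(-0.0754 - z + 1.9144)^2
FOC: (2*3 + 1.0)*z = -6 + 1.0*(-0.0754 + 1.9144)
z^{k+1} = -0.5944
Step 3: u-update.
u^{k+1} = 1.9144 - 0.0754 + 0.5944 = 2.4334
Step 4: Primal residual = |-0.0754 + 0.5944| = 0.519


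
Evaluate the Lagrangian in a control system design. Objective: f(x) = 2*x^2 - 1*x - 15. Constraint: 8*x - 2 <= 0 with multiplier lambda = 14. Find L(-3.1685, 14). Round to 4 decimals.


Step 1: Evaluate f(x).
f(-3.1685) = 2*(-3.1685)^2 - 1*(-3.1685) - 15 = 8.2473
Step 2: Evaluate g(x).
g(-3.1685) = 8*-3.1685 - 2 = -27.348
Step 3: Compute Lagrangian.
L = 8.2473 + 14*-27.348 = -374.6247


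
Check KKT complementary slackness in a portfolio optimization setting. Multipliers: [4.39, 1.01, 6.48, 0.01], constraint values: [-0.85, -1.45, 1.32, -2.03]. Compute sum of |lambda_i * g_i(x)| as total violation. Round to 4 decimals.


KKT complementary slackness check:
lambda_1 * g_1 = 4.39 * -0.85 = -3.7315
lambda_2 * g_2 = 1.01 * -1.45 = -1.4645
lambda_3 * g_3 = 6.48 * 1.32 = 8.5536
lambda_4 * g_4 = 0.01 * -2.03 = -0.0203
Total violation = 3.7315 + 1.4645 + 8.5536 + 0.0203 = 13.7699


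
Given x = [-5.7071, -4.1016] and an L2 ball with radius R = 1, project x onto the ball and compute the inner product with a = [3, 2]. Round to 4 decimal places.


Step 1: Compute ||x|| (intermediates to 6 decimals).
||x|| = sqrt((-5.7071)^2 + (-4.1016)^2) = 7.028095
Step 2: Project.
Since ||x|| > R, scale = R/||x|| = 1/7.028095 = 0.142286, proj(x) = scale * x
proj(x) = [-0.81204, -0.5836]
Step 3: Dot product.
a^T * proj(x) = 3*(-0.81204) + 2*(-0.5836) = -3.6033


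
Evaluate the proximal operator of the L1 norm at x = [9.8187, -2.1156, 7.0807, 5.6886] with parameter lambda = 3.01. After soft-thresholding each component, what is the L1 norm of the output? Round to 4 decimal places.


Soft-thresholding with lambda = 3.01:
prox(9.8187) = sign(9.8187)*max(|9.8187| - 3.01, 0) = 6.8087
prox(-2.1156) = sign(-2.1156)*max(|-2.1156| - 3.01, 0) = 0.0
prox(7.0807) = sign(7.0807)*max(|7.0807| - 3.01, 0) = 4.0707
prox(5.6886) = sign(5.6886)*max(|5.6886| - 3.01, 0) = 2.6786
prox(x) = [6.8087, 0.0, 4.0707, 2.6786]
||prox(x)||_1 = 6.8087 + 0.0 + 4.0707 + 2.6786 = 13.558


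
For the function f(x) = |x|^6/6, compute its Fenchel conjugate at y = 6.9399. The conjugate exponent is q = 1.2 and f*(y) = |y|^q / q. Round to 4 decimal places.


The conjugate exponent q satisfies 1/p + 1/q = 1.
p = 6, so q = 6/(6 - 1) = 1.2
|y|^q = 6.9399^1.2 = 10.2241
f*(6.9399) = 10.2241 / 1.2 = 8.5201


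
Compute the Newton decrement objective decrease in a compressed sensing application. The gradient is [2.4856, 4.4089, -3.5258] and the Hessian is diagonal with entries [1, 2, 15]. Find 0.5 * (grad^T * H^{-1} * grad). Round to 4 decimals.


Step 1: H is diagonal, so H^(-1) * g = [2.4856, 2.2045, -0.2351].
Step 2: g^T H^(-1) g = sum_i g_i^2 / H_ii
  = (2.4856)^2/1 + (4.4089)^2/2 + (-3.5258)^2/15
  = 6.1782 + 9.7192 + 0.8288 = 16.7262
Step 3: Objective decrease = 0.5 * g^T H^(-1) g = 8.3631


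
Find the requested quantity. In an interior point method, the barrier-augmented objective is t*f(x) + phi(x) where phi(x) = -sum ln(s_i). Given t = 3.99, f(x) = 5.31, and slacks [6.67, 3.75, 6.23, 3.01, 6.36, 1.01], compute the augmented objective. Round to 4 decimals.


Step 1: Compute log-barrier.
ln values: [1.8976, 1.3218, 1.8294, 1.1019, 1.85, 0.01]
phi = -(1.8976 + 1.3218 + 1.8294 + 1.1019 + 1.85 + 0.01) = -8.0107
Step 2: Compute augmented objective.
t*f(x) = 3.99*5.31 = 21.1869
Total = 21.1869 - 8.0107 = 13.1762


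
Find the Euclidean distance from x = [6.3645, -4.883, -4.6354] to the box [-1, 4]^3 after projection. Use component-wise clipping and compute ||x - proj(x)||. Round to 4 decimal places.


Project each component onto [-1, 4].
clip(6.3645) = 4.0, clip(-4.883) = -1.0, clip(-4.6354) = -1.0
Projection = [4.0, -1.0, -1.0]
Squared diffs: [5.5909, 15.0777, 13.2161]
Distance = sqrt(33.8847) = 5.8211


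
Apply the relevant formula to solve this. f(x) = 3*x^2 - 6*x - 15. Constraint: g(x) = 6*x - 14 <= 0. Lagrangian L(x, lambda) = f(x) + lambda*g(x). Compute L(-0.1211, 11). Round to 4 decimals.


Step 1: Evaluate f(x).
f(-0.1211) = 3*(-0.1211)^2 - 6*(-0.1211) - 15 = -14.2294
Step 2: Evaluate g(x).
g(-0.1211) = 6*-0.1211 - 14 = -14.7266
Step 3: Compute Lagrangian.
L = -14.2294 + 11*-14.7266 = -176.222


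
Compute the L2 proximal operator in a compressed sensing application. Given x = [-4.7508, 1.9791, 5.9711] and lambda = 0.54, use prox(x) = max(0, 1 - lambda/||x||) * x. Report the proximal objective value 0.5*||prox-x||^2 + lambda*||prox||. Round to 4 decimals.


Step 1: Compute ||x||.
||x|| = 7.883
Step 2: Compute scaling factor.
scale = max(0, 1 - 0.54/7.883) = 0.9315
Step 3: prox(x) = [-4.4254, 1.8435, 5.5621]
||prox(x)|| = 7.343
Step 4: Proximal objective.
0.5*||prox-x||^2 = 0.1458
lambda*||prox|| = 3.9652
Total = 4.111


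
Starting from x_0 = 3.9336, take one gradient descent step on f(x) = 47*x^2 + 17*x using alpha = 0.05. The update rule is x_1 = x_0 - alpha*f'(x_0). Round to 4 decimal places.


We compute the gradient at x_0 and apply the update.
f'(x) = 94*x + 17
f'(3.9336) = 94*3.9336 + 17 = 386.7584
x_1 = 3.9336 - 0.05*386.7584 = -15.4043


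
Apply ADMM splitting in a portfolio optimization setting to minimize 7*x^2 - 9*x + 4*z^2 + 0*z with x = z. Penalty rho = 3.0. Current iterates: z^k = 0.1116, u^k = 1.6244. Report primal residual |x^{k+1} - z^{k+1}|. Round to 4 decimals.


ADMM iteration with rho = 3.0, z^k = 0.1116, u^k = 1.6244
Step 1: x-update.
Minimize 7*x^2 - 9*x + (3.0/2)*(x - 0.1116 + 1.6244)^2
FOC: (2*7 + 3.0)*x = 9 + 3.0*(0.1116 - 1.6244)
x^{k+1} = 0.2624
Step 2: z-update.
Minimize 4*z^2 + 0*z + (3.0/2)*(0.2624 - z + 1.6244)^2
FOC: (2*4 + 3.0)*z = 0 + 3.0*(0.2624 + 1.6244)
z^{k+1} = 0.5146
Step 3: u-update.
u^{k+1} = 1.6244 + 0.2624 - 0.5146 = 1.3723
Step 4: Primal residual = |0.2624 - 0.5146| = 0.2521


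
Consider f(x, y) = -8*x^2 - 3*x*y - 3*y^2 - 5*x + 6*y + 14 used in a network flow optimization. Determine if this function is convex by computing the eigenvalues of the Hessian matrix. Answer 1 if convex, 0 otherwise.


The Hessian of f(x,y) = -8*x^2 - 3*x*y - 3*y^2 - 5*x + 6*y + 14 is:
H = [[-16, -3], [-3, -6]]
Trace = -16 - 6 = -22
Determinant = -16*-6 - (-3)^2 = 87
Discriminant = (-22)^2 - 4*87 = 136.0
Eigenvalues: lambda_1 = -16.831, lambda_2 = -5.169
The function is not convex.

0


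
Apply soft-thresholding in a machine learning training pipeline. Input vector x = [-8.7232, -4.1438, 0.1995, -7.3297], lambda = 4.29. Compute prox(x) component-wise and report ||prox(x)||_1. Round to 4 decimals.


Soft-thresholding with lambda = 4.29:
prox(-8.7232) = sign(-8.7232)*max(|-8.7232| - 4.29, 0) = -4.4332
prox(-4.1438) = sign(-4.1438)*max(|-4.1438| - 4.29, 0) = 0.0
prox(0.1995) = sign(0.1995)*max(|0.1995| - 4.29, 0) = 0.0
prox(-7.3297) = sign(-7.3297)*max(|-7.3297| - 4.29, 0) = -3.0397
prox(x) = [-4.4332, 0.0, 0.0, -3.0397]
||prox(x)||_1 = 4.4332 + 0.0 + 0.0 + 3.0397 = 7.4729


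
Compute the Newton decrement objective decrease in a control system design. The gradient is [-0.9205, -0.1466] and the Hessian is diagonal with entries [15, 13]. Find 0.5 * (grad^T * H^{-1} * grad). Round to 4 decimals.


Step 1: H is diagonal, so H^(-1) * g = [-0.0614, -0.0113].
Step 2: g^T H^(-1) g = sum_i g_i^2 / H_ii
  = (-0.9205)^2/15 + (-0.1466)^2/13
  = 0.0565 + 0.0017 = 0.0581
Step 3: Objective decrease = 0.5 * g^T H^(-1) g = 0.0291


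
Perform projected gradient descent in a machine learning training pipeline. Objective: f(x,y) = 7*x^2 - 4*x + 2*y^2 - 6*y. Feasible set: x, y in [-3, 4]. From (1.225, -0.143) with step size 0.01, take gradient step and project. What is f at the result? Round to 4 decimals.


Step 1: Compute gradient at (1.225, -0.143).
grad_x = 2*7*1.225 - 4 = 13.15
grad_y = 2*2*-0.143 - 6 = -6.572
Step 2: Gradient step.
x_raw = 1.225 - 0.01*13.15 = 1.0935
y_raw = -0.143 - 0.01*-6.572 = -0.0773
Step 3: Project onto [-3, 4].
x_proj = clip(1.0935) = 1.0935
y_proj = clip(-0.0773) = -0.0773
Step 4: Evaluate f.
f(1.0935, -0.0773) = 4.4718


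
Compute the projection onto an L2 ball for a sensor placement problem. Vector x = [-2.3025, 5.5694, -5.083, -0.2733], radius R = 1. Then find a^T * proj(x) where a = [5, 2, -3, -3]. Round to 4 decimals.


Step 1: Compute ||x|| (intermediates to 6 decimals).
||x|| = sqrt((-2.3025)^2 + 5.5694^2 + (-5.083)^2 + (-0.2733)^2) = 7.888682
Step 2: Project.
Since ||x|| > R, scale = R/||x|| = 1/7.888682 = 0.126764, proj(x) = scale * x
proj(x) = [-0.291874, 0.705999, -0.644341, -0.034645]
Step 3: Dot product.
a^T * proj(x) = 5*(-0.291874) + 2*0.705999 - 3*(-0.644341) - 3*(-0.034645) = 1.9896


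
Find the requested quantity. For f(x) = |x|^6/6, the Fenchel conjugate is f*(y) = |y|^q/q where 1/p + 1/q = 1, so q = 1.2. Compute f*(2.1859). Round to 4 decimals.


The conjugate exponent q satisfies 1/p + 1/q = 1.
p = 6, so q = 6/(6 - 1) = 1.2
|y|^q = 2.1859^1.2 = 2.556
f*(2.1859) = 2.556 / 1.2 = 2.13
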